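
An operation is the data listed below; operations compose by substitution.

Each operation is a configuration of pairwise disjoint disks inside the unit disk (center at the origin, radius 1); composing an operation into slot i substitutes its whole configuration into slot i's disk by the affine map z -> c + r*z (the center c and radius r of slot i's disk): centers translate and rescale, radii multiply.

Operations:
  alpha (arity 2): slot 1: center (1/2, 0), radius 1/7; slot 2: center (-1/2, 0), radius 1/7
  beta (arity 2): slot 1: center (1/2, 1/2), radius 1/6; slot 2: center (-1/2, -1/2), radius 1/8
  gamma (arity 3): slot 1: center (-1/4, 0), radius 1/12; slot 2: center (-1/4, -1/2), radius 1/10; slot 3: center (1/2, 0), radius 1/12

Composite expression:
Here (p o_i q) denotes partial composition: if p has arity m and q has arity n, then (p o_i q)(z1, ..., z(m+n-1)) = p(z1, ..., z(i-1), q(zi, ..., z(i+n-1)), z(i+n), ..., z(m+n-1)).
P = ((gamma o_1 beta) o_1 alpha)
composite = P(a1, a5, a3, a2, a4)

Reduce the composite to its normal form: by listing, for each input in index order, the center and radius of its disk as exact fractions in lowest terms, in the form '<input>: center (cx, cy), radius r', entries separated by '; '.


Affine substitution under gamma: radii multiply and a-centers shift.
a1 passes through 3 substitutions, ending at center (-29/144, 1/24), radius 1/504
a5 passes through 3 substitutions, ending at center (-31/144, 1/24), radius 1/504
a3 passes through 2 substitutions, ending at center (-7/24, -1/24), radius 1/96
a2 passes through 1 substitution, ending at center (-1/4, -1/2), radius 1/10
a4 passes through 1 substitution, ending at center (1/2, 0), radius 1/12

a1: center (-29/144, 1/24), radius 1/504; a2: center (-1/4, -1/2), radius 1/10; a3: center (-7/24, -1/24), radius 1/96; a4: center (1/2, 0), radius 1/12; a5: center (-31/144, 1/24), radius 1/504


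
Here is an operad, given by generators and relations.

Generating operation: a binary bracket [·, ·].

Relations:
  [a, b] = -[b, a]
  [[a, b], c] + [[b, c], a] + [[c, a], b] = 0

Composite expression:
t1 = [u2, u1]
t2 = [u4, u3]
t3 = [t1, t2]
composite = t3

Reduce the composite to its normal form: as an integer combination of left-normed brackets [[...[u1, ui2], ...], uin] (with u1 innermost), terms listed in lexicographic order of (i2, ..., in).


Left-normed coefficients sit on the u1-initial expansion words.
Composite bracket: [[u2, u1], [u4, u3]]
The bracket unfolds into 8 signed words via [a, b] = ab - ba (2^3 = 8).
Collect the words opening with u1:
  sign of u1u2u3u4 is +1, so it contributes +[[[u1, u2], u3], u4]
  sign of u1u2u4u3 is -1, so it contributes -[[[u1, u2], u4], u3]

[[[u1, u2], u3], u4] - [[[u1, u2], u4], u3]


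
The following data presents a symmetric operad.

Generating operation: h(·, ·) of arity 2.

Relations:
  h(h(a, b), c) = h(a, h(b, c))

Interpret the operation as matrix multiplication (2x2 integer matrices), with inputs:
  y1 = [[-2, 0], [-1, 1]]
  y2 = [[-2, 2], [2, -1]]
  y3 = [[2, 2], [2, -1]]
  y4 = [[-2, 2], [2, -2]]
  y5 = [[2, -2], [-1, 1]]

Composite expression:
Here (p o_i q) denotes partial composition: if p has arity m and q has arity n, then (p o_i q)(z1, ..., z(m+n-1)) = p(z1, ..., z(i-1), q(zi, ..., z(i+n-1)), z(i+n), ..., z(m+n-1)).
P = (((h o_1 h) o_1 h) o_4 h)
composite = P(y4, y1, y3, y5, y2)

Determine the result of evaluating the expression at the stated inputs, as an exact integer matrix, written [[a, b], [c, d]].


[[-56, 42], [56, -42]]

h(y4, y1) = [[2, 2], [-2, -2]]
h(h(y4, y1), y3) = [[8, 2], [-8, -2]]
h(y5, y2) = [[-8, 6], [4, -3]]
h(h(h(y4, y1), y3), h(y5, y2)) = [[-56, 42], [56, -42]]


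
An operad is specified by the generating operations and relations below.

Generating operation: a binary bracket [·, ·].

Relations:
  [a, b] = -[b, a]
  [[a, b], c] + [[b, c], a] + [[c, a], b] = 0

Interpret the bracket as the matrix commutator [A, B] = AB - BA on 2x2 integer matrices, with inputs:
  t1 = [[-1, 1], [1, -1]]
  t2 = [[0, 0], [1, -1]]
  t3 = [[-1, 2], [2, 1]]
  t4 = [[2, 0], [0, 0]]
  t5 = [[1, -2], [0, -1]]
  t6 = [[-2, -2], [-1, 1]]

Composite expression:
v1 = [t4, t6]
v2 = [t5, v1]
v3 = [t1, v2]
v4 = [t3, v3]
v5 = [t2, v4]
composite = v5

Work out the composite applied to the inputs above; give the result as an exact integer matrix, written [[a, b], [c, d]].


[[32, -32], [-64, -32]]

[t4, t6] = [[0, -4], [2, 0]]
[t5, [t4, t6]] = [[-4, -8], [-4, 4]]
[t1, [t5, [t4, t6]]] = [[4, 8], [-8, -4]]
[t3, [t1, [t5, [t4, t6]]]] = [[-32, -32], [0, 32]]
[t2, [t3, [t1, [t5, [t4, t6]]]]] = [[32, -32], [-64, -32]]


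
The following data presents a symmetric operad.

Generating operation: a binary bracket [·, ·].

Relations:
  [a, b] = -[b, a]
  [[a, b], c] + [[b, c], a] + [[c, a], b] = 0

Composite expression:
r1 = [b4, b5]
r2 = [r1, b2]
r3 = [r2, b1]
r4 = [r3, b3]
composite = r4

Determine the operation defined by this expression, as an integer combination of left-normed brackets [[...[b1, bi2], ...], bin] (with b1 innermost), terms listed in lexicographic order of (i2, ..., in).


[[[[b1, b2], b4], b5], b3] - [[[[b1, b2], b5], b4], b3] - [[[[b1, b4], b5], b2], b3] + [[[[b1, b5], b4], b2], b3]

A multilinear Lie element is pinned by b1-initial words (b1 innermost).
Composite bracket: [[[[b4, b5], b2], b1], b3]
Under [a, b] = ab - ba we get 16 signed associative words (2^4 = 16).
Keep just the words that open with b1:
  sign of b1b2b4b5b3 is +1, so it contributes +[[[[b1, b2], b4], b5], b3]
  sign of b1b2b5b4b3 is -1, so it contributes -[[[[b1, b2], b5], b4], b3]
  sign of b1b4b5b2b3 is -1, so it contributes -[[[[b1, b4], b5], b2], b3]
  sign of b1b5b4b2b3 is +1, so it contributes +[[[[b1, b5], b4], b2], b3]


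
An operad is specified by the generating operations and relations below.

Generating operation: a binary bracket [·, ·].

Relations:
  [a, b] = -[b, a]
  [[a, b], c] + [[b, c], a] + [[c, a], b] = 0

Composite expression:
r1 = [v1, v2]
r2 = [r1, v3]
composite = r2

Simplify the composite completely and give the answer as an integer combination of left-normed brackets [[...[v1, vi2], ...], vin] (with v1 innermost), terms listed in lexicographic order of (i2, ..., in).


A multilinear Lie element is pinned by v1-initial words (v1 innermost).
Composite bracket: [[v1, v2], v3]
Full expansion: 4 signed words from ab - ba (2^2 = 4).
Keep just the words that open with v1:
  from v1v2v3, sign +1: term +[[v1, v2], v3]

[[v1, v2], v3]


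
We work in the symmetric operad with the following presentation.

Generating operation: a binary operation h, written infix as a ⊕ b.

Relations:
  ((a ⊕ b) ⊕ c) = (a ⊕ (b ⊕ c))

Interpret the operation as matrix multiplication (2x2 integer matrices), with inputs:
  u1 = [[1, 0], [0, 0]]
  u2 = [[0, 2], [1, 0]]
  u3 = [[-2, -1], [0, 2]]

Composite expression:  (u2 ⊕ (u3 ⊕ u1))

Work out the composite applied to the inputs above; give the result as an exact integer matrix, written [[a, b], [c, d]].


[[0, 0], [-2, 0]]

(u3 ⊕ u1) = [[-2, 0], [0, 0]]
(u2 ⊕ (u3 ⊕ u1)) = [[0, 0], [-2, 0]]


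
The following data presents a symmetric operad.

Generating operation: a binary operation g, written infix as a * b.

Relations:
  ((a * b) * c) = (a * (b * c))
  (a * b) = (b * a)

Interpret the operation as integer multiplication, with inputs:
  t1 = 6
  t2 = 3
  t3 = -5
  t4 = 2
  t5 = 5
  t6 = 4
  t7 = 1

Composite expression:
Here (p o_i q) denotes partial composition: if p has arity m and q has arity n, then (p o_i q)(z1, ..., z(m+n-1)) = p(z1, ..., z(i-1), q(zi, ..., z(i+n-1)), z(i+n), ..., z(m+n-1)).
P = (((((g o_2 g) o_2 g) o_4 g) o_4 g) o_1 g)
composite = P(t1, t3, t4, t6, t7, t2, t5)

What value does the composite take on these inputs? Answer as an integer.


-3600


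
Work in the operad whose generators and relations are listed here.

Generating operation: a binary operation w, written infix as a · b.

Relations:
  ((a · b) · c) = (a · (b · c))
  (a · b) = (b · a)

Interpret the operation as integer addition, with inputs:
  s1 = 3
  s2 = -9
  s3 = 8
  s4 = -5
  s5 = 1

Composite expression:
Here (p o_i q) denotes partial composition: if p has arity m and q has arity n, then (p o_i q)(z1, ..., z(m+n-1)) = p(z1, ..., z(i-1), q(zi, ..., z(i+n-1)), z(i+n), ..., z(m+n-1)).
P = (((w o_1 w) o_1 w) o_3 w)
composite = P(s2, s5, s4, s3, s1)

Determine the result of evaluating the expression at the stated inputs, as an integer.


(s2 · s5) = -8
(s4 · s3) = 3
((s2 · s5) · (s4 · s3)) = -5
(((s2 · s5) · (s4 · s3)) · s1) = -2

-2


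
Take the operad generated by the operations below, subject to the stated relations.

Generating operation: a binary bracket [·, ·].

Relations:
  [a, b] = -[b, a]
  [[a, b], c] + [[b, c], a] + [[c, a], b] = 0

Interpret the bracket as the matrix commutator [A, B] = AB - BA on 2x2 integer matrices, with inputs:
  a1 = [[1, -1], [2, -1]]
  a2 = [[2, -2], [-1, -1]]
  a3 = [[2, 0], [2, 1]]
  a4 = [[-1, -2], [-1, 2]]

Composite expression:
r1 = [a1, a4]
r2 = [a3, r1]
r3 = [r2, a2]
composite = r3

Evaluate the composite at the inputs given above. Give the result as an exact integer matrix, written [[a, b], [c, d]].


[[55, -35], [100, -55]]

[a1, a4] = [[5, -7], [-4, -5]]
[a3, [a1, a4]] = [[14, -7], [24, -14]]
[[a3, [a1, a4]], a2] = [[55, -35], [100, -55]]


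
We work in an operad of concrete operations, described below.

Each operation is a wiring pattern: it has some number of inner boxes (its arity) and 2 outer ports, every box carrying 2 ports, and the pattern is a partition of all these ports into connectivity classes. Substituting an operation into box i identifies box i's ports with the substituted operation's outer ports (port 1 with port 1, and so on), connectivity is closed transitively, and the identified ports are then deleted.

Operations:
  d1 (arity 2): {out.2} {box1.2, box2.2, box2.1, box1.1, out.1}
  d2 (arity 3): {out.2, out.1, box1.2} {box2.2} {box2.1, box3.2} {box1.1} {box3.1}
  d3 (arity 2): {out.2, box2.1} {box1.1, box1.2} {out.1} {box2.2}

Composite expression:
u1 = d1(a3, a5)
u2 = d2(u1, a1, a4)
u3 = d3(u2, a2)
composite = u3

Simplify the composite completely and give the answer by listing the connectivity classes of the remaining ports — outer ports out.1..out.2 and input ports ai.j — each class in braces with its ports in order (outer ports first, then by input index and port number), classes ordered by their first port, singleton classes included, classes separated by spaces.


{out.1} {out.2, a2.1} {a1.1, a4.2} {a1.2} {a2.2} {a3.1, a3.2, a5.1, a5.2} {a4.1}

Two ports join when wires chain via d3-identified ports.
after d1, the pattern on (a3, a5) reads {out.1, a3.1, a3.2, a5.1, a5.2} {out.2} (out.j = its outer ports)
after d2, the pattern on (a3, a5, a1, a4) reads {out.1, out.2} {a1.1, a4.2} {a1.2} {a3.1, a3.2, a5.1, a5.2} {a4.1} (out.j = its outer ports)
after d3, the pattern on (a3, a5, a1, a4, a2) reads {out.1} {out.2, a2.1} {a1.1, a4.2} {a1.2} {a2.2} {a3.1, a3.2, a5.1, a5.2} {a4.1} (out.j = its outer ports)


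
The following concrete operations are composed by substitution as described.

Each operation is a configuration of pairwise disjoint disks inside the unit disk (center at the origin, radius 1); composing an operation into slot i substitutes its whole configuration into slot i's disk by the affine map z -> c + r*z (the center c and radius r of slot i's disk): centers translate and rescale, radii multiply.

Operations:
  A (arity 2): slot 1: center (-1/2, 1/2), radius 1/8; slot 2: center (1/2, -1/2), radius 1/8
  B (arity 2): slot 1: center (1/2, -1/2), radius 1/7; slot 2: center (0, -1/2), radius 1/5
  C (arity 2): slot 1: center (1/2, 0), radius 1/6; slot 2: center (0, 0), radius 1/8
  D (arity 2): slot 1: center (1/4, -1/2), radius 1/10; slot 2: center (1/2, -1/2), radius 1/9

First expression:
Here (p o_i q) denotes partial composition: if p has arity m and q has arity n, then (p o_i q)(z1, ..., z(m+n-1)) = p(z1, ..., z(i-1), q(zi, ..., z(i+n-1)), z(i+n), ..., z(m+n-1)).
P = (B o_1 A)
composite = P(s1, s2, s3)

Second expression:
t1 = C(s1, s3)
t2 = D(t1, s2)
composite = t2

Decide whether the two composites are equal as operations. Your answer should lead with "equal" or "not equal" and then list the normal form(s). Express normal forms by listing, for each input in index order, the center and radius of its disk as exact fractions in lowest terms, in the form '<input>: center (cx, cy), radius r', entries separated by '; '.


not equal — first s1: center (3/7, -3/7), radius 1/56; s2: center (4/7, -4/7), radius 1/56; s3: center (0, -1/2), radius 1/5, second s1: center (3/10, -1/2), radius 1/60; s2: center (1/2, -1/2), radius 1/9; s3: center (1/4, -1/2), radius 1/80

Normal form of the first expression: s1: center (3/7, -3/7), radius 1/56; s2: center (4/7, -4/7), radius 1/56; s3: center (0, -1/2), radius 1/5
Normal form of the second expression: s1: center (3/10, -1/2), radius 1/60; s2: center (1/2, -1/2), radius 1/9; s3: center (1/4, -1/2), radius 1/80
Distinct normal forms: not equal.


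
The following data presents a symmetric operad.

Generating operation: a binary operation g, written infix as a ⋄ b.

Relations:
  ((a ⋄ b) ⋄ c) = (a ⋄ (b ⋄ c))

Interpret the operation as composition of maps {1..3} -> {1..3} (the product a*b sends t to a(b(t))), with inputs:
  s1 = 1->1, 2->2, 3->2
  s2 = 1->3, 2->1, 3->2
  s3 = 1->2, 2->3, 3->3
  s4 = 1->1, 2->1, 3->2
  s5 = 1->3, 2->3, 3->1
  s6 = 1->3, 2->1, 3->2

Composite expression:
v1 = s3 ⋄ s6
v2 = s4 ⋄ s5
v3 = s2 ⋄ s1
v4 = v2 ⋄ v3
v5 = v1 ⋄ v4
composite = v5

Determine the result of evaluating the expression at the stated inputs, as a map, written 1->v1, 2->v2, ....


1->3, 2->2, 3->2


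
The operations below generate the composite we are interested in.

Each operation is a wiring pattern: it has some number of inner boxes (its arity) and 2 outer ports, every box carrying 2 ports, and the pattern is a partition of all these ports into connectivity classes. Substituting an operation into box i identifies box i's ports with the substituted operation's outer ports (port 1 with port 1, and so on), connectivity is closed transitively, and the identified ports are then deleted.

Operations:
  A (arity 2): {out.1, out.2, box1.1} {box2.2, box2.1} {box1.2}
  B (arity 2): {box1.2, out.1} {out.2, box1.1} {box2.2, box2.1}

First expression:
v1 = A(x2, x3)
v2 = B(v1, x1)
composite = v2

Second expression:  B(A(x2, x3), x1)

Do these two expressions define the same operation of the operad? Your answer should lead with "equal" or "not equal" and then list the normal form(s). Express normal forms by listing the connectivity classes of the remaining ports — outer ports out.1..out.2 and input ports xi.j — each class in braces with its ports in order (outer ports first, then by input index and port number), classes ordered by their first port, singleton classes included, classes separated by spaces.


equal; the common form is {out.1, out.2, x2.1} {x1.1, x1.2} {x2.2} {x3.1, x3.2}

The first composite normalizes to {out.1, out.2, x2.1} {x1.1, x1.2} {x2.2} {x3.1, x3.2}
The second composite normalizes to {out.1, out.2, x2.1} {x1.1, x1.2} {x2.2} {x3.1, x3.2}
One common form — equal.


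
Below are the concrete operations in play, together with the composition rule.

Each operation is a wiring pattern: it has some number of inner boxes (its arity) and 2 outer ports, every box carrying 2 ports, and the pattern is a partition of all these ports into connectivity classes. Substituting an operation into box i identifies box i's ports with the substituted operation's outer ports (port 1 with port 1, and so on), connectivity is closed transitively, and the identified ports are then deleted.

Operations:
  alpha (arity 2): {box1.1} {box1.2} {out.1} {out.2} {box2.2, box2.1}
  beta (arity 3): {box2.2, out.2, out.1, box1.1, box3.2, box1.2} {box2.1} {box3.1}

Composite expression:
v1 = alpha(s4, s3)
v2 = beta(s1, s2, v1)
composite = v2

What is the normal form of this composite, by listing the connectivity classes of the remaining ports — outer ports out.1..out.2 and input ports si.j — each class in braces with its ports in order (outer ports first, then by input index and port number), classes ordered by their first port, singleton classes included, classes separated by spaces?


Connectivity passes through glued beta-boundaries; trace each wire chain.
alpha over (s4, s3) gives {out.1} {out.2} {s3.1, s3.2} {s4.1} {s4.2}, out.j being that stage's outer ports
beta over (s1, s2, s4, s3) gives {out.1, out.2, s1.1, s1.2, s2.2} {s2.1} {s3.1, s3.2} {s4.1} {s4.2}, out.j being that stage's outer ports

{out.1, out.2, s1.1, s1.2, s2.2} {s2.1} {s3.1, s3.2} {s4.1} {s4.2}


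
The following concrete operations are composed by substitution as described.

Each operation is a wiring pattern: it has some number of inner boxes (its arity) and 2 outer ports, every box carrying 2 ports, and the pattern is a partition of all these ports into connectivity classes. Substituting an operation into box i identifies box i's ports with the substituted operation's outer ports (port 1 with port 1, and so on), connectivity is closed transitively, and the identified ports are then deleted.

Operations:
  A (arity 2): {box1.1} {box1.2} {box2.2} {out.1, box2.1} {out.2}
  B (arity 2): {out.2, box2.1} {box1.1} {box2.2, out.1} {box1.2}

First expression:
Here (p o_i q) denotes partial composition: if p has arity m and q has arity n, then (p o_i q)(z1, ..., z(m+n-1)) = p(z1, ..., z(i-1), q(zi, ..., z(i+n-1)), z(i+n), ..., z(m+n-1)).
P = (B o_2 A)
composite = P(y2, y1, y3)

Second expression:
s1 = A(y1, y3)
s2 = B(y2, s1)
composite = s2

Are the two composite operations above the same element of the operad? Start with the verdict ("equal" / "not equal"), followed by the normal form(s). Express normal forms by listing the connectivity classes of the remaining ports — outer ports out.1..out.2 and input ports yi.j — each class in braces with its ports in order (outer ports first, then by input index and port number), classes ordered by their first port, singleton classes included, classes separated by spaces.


equal; the common form is {out.1} {out.2, y3.1} {y1.1} {y1.2} {y2.1} {y2.2} {y3.2}


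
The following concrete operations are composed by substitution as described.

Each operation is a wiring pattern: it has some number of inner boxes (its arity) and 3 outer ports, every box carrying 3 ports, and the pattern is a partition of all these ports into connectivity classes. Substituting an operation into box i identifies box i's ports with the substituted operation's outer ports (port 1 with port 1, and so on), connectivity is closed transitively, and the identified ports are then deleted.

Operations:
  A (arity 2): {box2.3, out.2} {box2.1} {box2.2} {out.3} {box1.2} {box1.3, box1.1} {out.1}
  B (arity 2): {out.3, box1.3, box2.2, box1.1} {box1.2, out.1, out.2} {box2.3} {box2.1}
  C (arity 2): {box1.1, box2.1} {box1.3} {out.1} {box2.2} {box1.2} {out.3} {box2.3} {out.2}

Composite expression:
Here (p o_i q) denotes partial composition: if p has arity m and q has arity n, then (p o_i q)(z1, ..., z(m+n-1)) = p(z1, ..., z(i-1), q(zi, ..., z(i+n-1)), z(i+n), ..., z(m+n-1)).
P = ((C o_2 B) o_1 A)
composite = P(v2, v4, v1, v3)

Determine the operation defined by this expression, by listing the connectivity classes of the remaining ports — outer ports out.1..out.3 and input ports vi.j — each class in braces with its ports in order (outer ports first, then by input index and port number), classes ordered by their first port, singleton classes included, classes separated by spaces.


{out.1} {out.2} {out.3} {v1.1, v1.3, v3.2} {v1.2} {v2.1, v2.3} {v2.2} {v3.1} {v3.3} {v4.1} {v4.2} {v4.3}

Treat the ports identified at C as solder joints: merge, then drop.
A over (v2, v4) gives {out.1} {out.2, v4.3} {out.3} {v2.1, v2.3} {v2.2} {v4.1} {v4.2}, out.j being that stage's outer ports
B over (v1, v3) gives {out.1, out.2, v1.2} {out.3, v1.1, v1.3, v3.2} {v3.1} {v3.3}, out.j being that stage's outer ports
C over (v2, v4, v1, v3) gives {out.1} {out.2} {out.3} {v1.1, v1.3, v3.2} {v1.2} {v2.1, v2.3} {v2.2} {v3.1} {v3.3} {v4.1} {v4.2} {v4.3}, out.j being that stage's outer ports


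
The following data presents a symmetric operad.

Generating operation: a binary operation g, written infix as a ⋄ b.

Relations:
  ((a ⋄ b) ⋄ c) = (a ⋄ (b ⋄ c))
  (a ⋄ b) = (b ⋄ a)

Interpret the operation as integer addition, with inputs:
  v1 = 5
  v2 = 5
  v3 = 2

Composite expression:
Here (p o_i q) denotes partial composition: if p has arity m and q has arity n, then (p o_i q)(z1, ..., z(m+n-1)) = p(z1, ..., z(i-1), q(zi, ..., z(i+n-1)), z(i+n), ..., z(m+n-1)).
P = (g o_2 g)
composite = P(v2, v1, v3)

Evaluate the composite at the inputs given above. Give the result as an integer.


12

(v1 ⋄ v3) = 7
(v2 ⋄ (v1 ⋄ v3)) = 12


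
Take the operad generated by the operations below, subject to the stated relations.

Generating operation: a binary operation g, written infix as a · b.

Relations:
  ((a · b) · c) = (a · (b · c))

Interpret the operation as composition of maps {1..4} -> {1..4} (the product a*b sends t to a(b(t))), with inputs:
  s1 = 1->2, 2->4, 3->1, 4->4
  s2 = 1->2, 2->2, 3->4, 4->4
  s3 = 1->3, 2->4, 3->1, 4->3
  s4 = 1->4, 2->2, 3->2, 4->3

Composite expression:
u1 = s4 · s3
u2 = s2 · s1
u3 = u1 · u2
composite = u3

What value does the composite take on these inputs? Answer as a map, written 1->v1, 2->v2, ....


1->3, 2->2, 3->3, 4->2


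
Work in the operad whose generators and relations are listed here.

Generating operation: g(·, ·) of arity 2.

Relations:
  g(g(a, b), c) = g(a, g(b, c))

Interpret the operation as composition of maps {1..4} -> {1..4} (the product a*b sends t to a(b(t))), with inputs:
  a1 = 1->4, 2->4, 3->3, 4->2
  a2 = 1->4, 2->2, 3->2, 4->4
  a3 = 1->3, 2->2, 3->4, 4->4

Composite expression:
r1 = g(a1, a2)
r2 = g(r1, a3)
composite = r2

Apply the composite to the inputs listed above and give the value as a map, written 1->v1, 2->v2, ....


g(a1, a2) = 1->2, 2->4, 3->4, 4->2
g(g(a1, a2), a3) = 1->4, 2->4, 3->2, 4->2

1->4, 2->4, 3->2, 4->2


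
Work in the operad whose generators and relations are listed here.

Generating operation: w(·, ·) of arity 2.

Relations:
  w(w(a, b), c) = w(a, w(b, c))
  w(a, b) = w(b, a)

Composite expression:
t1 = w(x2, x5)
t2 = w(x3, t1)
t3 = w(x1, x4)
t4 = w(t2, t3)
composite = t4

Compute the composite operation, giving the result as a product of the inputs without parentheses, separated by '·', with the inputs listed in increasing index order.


Key point: w commutes, so take the x-inputs in any fixed order.
w(x2, x5) unparenthesizes to x2 · x5
w(x3, w(x2, x5)) unparenthesizes to x3 · x2 · x5
w(x1, x4) unparenthesizes to x1 · x4
w(w(x3, w(x2, x5)), w(x1, x4)) unparenthesizes to x3 · x2 · x5 · x1 · x4
reordering the factors by index: x1 · x2 · x3 · x4 · x5

x1 · x2 · x3 · x4 · x5


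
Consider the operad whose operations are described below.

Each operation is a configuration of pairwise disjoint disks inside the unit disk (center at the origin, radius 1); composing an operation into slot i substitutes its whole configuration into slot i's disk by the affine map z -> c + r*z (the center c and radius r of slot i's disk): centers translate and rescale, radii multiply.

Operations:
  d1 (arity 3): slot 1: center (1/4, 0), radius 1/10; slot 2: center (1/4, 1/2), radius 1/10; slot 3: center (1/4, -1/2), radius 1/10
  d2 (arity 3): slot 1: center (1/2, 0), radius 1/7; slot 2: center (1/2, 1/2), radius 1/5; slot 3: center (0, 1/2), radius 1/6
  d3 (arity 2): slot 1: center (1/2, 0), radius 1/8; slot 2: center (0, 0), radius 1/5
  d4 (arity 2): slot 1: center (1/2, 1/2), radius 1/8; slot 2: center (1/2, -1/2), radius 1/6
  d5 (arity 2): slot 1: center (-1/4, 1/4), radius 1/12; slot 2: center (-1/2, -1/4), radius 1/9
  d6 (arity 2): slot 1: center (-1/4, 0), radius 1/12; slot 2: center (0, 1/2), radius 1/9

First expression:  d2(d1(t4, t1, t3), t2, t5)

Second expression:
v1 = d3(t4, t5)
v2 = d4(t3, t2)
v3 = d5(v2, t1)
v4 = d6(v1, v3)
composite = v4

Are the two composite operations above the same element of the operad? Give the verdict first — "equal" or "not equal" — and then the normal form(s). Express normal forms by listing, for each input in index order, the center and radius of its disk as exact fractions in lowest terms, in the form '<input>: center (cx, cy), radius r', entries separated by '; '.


The first composite normalizes to t1: center (15/28, 1/14), radius 1/70; t2: center (1/2, 1/2), radius 1/5; t3: center (15/28, -1/14), radius 1/70; t4: center (15/28, 0), radius 1/70; t5: center (0, 1/2), radius 1/6
The second composite normalizes to t1: center (-1/18, 17/36), radius 1/81; t2: center (-5/216, 113/216), radius 1/648; t3: center (-5/216, 115/216), radius 1/864; t4: center (-5/24, 0), radius 1/96; t5: center (-1/4, 0), radius 1/60
Different reductions; not equal.

not equal; first: t1: center (15/28, 1/14), radius 1/70; t2: center (1/2, 1/2), radius 1/5; t3: center (15/28, -1/14), radius 1/70; t4: center (15/28, 0), radius 1/70; t5: center (0, 1/2), radius 1/6; second: t1: center (-1/18, 17/36), radius 1/81; t2: center (-5/216, 113/216), radius 1/648; t3: center (-5/216, 115/216), radius 1/864; t4: center (-5/24, 0), radius 1/96; t5: center (-1/4, 0), radius 1/60


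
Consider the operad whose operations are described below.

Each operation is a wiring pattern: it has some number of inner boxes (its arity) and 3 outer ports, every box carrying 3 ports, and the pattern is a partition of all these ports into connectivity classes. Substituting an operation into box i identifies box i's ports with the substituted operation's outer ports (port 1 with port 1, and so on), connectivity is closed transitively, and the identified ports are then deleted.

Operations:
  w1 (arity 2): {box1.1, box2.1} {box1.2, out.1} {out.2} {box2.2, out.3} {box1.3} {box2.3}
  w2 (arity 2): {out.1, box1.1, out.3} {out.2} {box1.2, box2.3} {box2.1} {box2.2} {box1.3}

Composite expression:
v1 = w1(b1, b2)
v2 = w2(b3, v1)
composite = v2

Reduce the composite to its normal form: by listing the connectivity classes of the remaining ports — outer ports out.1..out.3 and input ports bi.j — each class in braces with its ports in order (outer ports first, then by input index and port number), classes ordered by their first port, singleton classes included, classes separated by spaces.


{out.1, out.3, b3.1} {out.2} {b1.1, b2.1} {b1.2} {b1.3} {b2.2, b3.2} {b2.3} {b3.3}

Reachability decides: close wires over w2-identified ports.
after w1, the pattern on (b1, b2) reads {out.1, b1.2} {out.2} {out.3, b2.2} {b1.1, b2.1} {b1.3} {b2.3} (out.j = its outer ports)
after w2, the pattern on (b3, b1, b2) reads {out.1, out.3, b3.1} {out.2} {b1.1, b2.1} {b1.2} {b1.3} {b2.2, b3.2} {b2.3} {b3.3} (out.j = its outer ports)


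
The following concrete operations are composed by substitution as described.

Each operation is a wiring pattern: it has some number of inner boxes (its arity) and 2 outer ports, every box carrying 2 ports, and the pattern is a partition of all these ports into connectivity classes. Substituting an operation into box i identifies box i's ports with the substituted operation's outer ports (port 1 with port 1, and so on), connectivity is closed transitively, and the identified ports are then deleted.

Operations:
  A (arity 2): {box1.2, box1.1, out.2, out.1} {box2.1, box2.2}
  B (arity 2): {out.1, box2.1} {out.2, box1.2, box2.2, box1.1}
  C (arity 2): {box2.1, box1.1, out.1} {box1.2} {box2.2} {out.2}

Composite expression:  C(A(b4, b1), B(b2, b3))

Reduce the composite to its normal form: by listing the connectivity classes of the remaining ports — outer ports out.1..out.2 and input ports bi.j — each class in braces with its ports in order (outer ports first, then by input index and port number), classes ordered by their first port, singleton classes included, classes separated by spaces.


{out.1, b3.1, b4.1, b4.2} {out.2} {b1.1, b1.2} {b2.1, b2.2, b3.2}

Reachability decides: close wires over C-identified ports.
the subtree at A composes to {out.1, out.2, b4.1, b4.2} {b1.1, b1.2} on (b4, b1); out.j = own outer ports
the subtree at B composes to {out.1, b3.1} {out.2, b2.1, b2.2, b3.2} on (b2, b3); out.j = own outer ports
the subtree at C composes to {out.1, b3.1, b4.1, b4.2} {out.2} {b1.1, b1.2} {b2.1, b2.2, b3.2} on (b4, b1, b2, b3); out.j = own outer ports


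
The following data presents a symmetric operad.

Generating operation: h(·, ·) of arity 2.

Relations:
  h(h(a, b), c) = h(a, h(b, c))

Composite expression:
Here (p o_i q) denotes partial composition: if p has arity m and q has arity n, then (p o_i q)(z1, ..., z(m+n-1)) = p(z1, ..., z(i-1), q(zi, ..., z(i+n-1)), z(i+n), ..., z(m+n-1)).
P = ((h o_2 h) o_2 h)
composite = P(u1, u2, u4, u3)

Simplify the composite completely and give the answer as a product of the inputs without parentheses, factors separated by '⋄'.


u1 ⋄ u2 ⋄ u4 ⋄ u3

Associativity of h dissolves the nesting; only the u-input order survives.
h(u2, u4) linearizes to u2 ⋄ u4
h(h(u2, u4), u3) linearizes to u2 ⋄ u4 ⋄ u3
h(u1, h(h(u2, u4), u3)) linearizes to u1 ⋄ u2 ⋄ u4 ⋄ u3


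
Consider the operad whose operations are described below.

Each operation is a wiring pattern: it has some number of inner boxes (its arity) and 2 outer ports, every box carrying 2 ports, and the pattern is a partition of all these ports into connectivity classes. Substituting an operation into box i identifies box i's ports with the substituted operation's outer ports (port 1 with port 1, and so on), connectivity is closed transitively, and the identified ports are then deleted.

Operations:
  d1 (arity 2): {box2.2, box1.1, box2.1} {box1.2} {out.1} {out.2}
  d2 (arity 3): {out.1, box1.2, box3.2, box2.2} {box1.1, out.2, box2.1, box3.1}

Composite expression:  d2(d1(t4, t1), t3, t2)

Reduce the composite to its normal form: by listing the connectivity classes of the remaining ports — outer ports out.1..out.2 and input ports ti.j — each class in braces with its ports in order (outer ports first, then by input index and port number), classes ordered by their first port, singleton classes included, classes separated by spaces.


Reachability decides: close wires over d2-identified ports.
d1 over (t4, t1) gives {out.1} {out.2} {t1.1, t1.2, t4.1} {t4.2}, out.j being that stage's outer ports
d2 over (t4, t1, t3, t2) gives {out.1, t2.2, t3.2} {out.2, t2.1, t3.1} {t1.1, t1.2, t4.1} {t4.2}, out.j being that stage's outer ports

{out.1, t2.2, t3.2} {out.2, t2.1, t3.1} {t1.1, t1.2, t4.1} {t4.2}


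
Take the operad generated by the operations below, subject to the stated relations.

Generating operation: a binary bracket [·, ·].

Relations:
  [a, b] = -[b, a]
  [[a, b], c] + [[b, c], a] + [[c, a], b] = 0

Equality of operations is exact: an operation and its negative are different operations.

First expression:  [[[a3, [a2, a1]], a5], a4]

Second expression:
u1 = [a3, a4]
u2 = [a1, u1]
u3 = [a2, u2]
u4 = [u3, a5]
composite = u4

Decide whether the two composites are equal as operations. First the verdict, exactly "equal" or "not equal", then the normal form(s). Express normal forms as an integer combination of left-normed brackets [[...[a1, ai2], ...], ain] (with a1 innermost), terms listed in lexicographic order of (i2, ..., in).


not equal; first: [[[[a1, a2], a3], a5], a4]; second: -[[[[a1, a3], a4], a2], a5] + [[[[a1, a4], a3], a2], a5]

The first expression reduces to [[[[a1, a2], a3], a5], a4]
The second expression reduces to -[[[[a1, a3], a4], a2], a5] + [[[[a1, a4], a3], a2], a5]
The forms do not match — not equal.


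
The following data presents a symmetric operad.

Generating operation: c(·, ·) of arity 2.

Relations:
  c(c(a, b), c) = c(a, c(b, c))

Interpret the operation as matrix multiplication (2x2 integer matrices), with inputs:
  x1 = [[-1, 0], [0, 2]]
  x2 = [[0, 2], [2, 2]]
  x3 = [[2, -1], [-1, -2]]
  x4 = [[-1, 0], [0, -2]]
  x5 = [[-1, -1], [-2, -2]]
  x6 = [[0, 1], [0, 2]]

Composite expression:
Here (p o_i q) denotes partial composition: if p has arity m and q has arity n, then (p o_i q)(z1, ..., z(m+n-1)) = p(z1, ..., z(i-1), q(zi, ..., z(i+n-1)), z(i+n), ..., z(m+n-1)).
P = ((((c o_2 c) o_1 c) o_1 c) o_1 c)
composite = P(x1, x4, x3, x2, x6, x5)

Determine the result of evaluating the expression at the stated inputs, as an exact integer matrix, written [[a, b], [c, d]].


[[-4, -4], [-128, -128]]

c(x1, x4) = [[1, 0], [0, -4]]
c(c(x1, x4), x3) = [[2, -1], [4, 8]]
c(c(c(x1, x4), x3), x2) = [[-2, 2], [16, 24]]
c(x6, x5) = [[-2, -2], [-4, -4]]
c(c(c(c(x1, x4), x3), x2), c(x6, x5)) = [[-4, -4], [-128, -128]]


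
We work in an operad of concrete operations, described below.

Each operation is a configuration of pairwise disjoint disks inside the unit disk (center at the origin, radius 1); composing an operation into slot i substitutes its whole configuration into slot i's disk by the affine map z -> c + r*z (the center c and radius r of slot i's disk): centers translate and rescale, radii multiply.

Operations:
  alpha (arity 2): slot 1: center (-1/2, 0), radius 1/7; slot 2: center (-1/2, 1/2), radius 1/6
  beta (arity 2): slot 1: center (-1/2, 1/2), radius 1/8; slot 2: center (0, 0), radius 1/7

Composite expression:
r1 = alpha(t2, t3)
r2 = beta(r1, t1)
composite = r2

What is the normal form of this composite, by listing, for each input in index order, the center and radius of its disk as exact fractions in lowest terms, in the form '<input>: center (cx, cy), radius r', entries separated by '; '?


t1: center (0, 0), radius 1/7; t2: center (-9/16, 1/2), radius 1/56; t3: center (-9/16, 9/16), radius 1/48

Each t-disk chains the slot maps above it in beta; radii multiply.
input t2: composing its 2 substitution steps yields center (-9/16, 1/2), radius 1/56
input t3: composing its 2 substitution steps yields center (-9/16, 9/16), radius 1/48
input t1: composing its 1 substitution step yields center (0, 0), radius 1/7


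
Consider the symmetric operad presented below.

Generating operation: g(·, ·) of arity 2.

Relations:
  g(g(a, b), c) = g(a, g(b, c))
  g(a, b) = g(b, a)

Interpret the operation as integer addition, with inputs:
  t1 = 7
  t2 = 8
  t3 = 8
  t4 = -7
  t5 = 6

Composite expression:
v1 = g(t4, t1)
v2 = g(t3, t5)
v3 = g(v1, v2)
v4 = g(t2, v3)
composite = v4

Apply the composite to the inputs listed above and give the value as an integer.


22

g(t4, t1) = 0
g(t3, t5) = 14
g(g(t4, t1), g(t3, t5)) = 14
g(t2, g(g(t4, t1), g(t3, t5))) = 22


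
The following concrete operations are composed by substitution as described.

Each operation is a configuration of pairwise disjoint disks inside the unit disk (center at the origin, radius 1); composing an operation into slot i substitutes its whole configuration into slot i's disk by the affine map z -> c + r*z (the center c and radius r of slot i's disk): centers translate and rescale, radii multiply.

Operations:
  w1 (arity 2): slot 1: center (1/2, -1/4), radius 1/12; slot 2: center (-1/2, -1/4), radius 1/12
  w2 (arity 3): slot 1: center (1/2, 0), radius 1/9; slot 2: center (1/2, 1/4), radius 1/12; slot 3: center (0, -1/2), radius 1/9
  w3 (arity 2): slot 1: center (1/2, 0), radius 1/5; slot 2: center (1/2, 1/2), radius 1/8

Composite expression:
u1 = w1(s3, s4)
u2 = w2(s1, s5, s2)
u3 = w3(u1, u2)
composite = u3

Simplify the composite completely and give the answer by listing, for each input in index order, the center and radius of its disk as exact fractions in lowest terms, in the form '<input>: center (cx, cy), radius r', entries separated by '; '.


s1: center (9/16, 1/2), radius 1/72; s2: center (1/2, 7/16), radius 1/72; s3: center (3/5, -1/20), radius 1/60; s4: center (2/5, -1/20), radius 1/60; s5: center (9/16, 17/32), radius 1/96

Only the slot chain above each s matters under w3; compose those maps.
s3: after 2 affine steps, its disk has center (3/5, -1/20), radius 1/60
s4: after 2 affine steps, its disk has center (2/5, -1/20), radius 1/60
s1: after 2 affine steps, its disk has center (9/16, 1/2), radius 1/72
s5: after 2 affine steps, its disk has center (9/16, 17/32), radius 1/96
s2: after 2 affine steps, its disk has center (1/2, 7/16), radius 1/72


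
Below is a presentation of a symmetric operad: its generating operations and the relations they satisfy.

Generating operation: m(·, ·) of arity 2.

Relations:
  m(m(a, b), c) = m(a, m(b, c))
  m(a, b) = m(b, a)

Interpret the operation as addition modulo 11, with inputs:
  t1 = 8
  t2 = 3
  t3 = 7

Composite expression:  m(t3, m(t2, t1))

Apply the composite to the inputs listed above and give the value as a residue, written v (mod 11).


7 (mod 11)

m(t2, t1) = 0
m(t3, m(t2, t1)) = 7


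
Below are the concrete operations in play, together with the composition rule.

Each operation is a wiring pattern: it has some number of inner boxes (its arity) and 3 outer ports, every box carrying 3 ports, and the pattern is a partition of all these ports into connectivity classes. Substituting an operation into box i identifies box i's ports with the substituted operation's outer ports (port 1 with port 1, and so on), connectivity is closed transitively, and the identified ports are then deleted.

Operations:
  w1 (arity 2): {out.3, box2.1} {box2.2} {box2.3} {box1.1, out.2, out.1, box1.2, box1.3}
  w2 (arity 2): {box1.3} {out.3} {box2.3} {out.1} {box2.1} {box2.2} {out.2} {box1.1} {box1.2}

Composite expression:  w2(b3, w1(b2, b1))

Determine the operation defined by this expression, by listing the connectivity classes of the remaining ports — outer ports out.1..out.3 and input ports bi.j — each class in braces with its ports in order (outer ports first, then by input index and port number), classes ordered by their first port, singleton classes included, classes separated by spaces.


{out.1} {out.2} {out.3} {b1.1} {b1.2} {b1.3} {b2.1, b2.2, b2.3} {b3.1} {b3.2} {b3.3}


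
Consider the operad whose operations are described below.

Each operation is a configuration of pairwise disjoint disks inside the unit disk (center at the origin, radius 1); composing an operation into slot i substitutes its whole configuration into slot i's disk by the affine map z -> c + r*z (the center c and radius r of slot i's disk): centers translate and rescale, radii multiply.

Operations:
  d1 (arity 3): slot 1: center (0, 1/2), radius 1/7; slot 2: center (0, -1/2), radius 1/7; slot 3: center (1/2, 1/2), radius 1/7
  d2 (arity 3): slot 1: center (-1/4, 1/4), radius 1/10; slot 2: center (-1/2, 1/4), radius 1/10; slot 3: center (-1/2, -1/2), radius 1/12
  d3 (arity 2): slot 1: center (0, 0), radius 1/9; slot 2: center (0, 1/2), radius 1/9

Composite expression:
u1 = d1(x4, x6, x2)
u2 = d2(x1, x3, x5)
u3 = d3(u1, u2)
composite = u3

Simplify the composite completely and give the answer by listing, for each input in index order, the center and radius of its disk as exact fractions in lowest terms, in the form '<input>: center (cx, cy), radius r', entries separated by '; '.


x1: center (-1/36, 19/36), radius 1/90; x2: center (1/18, 1/18), radius 1/63; x3: center (-1/18, 19/36), radius 1/90; x4: center (0, 1/18), radius 1/63; x5: center (-1/18, 4/9), radius 1/108; x6: center (0, -1/18), radius 1/63

Below d3, radii multiply path by path; the x-disk centers shift.
input x4: applying the 2 nested substitutions gives center (0, 1/18), radius 1/63
input x6: applying the 2 nested substitutions gives center (0, -1/18), radius 1/63
input x2: applying the 2 nested substitutions gives center (1/18, 1/18), radius 1/63
input x1: applying the 2 nested substitutions gives center (-1/36, 19/36), radius 1/90
input x3: applying the 2 nested substitutions gives center (-1/18, 19/36), radius 1/90
input x5: applying the 2 nested substitutions gives center (-1/18, 4/9), radius 1/108


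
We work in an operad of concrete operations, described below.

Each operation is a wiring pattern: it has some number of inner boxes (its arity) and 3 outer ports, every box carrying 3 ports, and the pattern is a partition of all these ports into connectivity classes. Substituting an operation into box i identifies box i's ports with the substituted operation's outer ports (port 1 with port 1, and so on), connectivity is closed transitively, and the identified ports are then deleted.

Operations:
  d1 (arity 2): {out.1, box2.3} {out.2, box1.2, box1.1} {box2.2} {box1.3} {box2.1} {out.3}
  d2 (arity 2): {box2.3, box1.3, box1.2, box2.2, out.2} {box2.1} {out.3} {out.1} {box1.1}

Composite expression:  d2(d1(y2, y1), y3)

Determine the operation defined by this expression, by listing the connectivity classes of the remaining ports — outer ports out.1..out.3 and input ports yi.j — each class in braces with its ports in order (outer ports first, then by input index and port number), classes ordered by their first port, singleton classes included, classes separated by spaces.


{out.1} {out.2, y2.1, y2.2, y3.2, y3.3} {out.3} {y1.1} {y1.2} {y1.3} {y2.3} {y3.1}

Connectivity passes through glued d2-boundaries; trace each wire chain.
the subtree at d1 composes to {out.1, y1.3} {out.2, y2.1, y2.2} {out.3} {y1.1} {y1.2} {y2.3} on (y2, y1); out.j = own outer ports
the subtree at d2 composes to {out.1} {out.2, y2.1, y2.2, y3.2, y3.3} {out.3} {y1.1} {y1.2} {y1.3} {y2.3} {y3.1} on (y2, y1, y3); out.j = own outer ports
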